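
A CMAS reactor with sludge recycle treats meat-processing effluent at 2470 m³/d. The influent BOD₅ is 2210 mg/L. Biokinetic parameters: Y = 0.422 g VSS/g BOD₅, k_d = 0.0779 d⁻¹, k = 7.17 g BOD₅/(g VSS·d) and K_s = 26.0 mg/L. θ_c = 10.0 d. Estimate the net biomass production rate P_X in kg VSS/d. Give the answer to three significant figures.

From the Monod/SRT balance for a CMAS, S = K_s·(1+k_d θ_c)/[θ_c·(Y k − k_d) − 1] = 26.0 × (1 + 0.0779 × 10.0) / [10.0 × (0.422 × 7.17 − 0.0779) − 1] = 46.25 / 28.48 = 1.624 mg/L.
Correct the yield for decay: Y_obs = Y/(1 + k_d θ_c) = 0.422 / (1 + 0.0779 × 10.0) = 0.422 / 1.779 = 0.2372.
Mass of BOD₅ removed per day: Q(S₀ − S) = 2470 × 2208 g/m³ = 5455 kg/d.
Biomass produced: P_X = Y_obs·Q·ΔS = 0.2372 × 5455 ≈ 1294 kg VSS/d.

P_X ≈ 1290 kg VSS/d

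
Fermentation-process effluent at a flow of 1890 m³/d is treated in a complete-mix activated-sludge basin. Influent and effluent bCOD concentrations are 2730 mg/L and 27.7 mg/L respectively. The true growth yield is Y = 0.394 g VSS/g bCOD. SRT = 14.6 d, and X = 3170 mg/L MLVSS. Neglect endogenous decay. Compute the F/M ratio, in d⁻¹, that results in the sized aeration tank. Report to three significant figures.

Biomass mass balance (decay neglected): V·X = Y·Q·(S₀ − S)·θ_c, so V = 0.394 × 1890 × (2730 − 27.7) × 14.6 / 3170 = 9268 m³.
F/M = Q·S₀ / (V·X) = 1890 × 2730 / (9268 × 3170) = 0.1756 g bCOD·(g VSS·d)⁻¹.

F/M ≈ 0.176 d⁻¹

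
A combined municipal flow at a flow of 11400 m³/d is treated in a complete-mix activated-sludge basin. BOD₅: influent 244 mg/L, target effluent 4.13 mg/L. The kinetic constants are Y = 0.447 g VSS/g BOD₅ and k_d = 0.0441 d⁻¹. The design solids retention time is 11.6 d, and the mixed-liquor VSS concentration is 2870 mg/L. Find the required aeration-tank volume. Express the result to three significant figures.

V ≈ 3270 m³

From the SRT design equation V = Y Q (S₀−S) θ_c / [X (1 + k_d θ_c)] = 0.447 × 11400 × (244 − 4.13) × 11.6 / [2870 × (1 + 0.0441 × 11.6)] = 1.42×10^7 / 4338 = 3268 m³.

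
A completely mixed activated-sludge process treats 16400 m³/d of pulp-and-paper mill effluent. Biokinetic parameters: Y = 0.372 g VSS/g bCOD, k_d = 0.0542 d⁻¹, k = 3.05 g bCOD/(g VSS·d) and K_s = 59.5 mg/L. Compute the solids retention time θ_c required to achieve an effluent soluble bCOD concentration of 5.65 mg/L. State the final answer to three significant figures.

θ_c ≈ 22.6 d

From 1/θ_c = Y·k·S/(K_s + S) − k_d: Y·k·S/(K_s+S) = 0.372 × 3.05 × 5.65 / (59.5 + 5.65) = 0.09840 d⁻¹.
1/θ_c = 0.09840 − 0.0542 = 0.04420 d⁻¹, so θ_c = 22.63 d.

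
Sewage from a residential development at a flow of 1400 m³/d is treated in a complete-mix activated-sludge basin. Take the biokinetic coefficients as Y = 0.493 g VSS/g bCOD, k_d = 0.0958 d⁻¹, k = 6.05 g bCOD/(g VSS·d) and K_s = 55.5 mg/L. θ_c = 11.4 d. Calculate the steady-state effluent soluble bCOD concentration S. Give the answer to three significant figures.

For a completely mixed reactor with recycle the Lawrence–McCarty relation gives S = K_s·(1 + k_d·θ_c) / [θ_c·(Y·k − k_d) − 1] = 55.5 × (1 + 0.0958 × 11.4) / [11.4 × (0.493 × 6.05 − 0.0958) − 1] = 116.1 / 31.91 = 3.639 mg/L.

S ≈ 3.64 mg/L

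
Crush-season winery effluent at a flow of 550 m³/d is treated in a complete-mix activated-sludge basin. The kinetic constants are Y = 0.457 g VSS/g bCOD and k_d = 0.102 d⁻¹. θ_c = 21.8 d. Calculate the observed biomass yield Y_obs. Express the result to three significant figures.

Observed yield with endogenous decay: Y_obs = Y / (1 + k_d·θ_c) = 0.457 / (1 + 0.102 × 21.8) = 0.457 / 3.224 = 0.1418 g VSS/g bCOD.

Y_obs ≈ 0.142 g VSS/g bCOD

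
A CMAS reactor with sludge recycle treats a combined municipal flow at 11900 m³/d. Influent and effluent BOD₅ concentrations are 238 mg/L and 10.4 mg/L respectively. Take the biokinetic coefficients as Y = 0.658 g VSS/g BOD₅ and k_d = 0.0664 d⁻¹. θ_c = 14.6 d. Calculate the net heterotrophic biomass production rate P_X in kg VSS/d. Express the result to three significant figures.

P_X ≈ 905 kg VSS/d

Correct the yield for decay: Y_obs = Y/(1 + k_d θ_c) = 0.658 / (1 + 0.0664 × 14.6) = 0.658 / 1.969 = 0.3341.
Q·(S₀ − S) = 11900 × (238 − 10.4) × 10⁻³ = 2708 kg/d removed.
So the net sludge growth is P_X = 0.3341 × 2708 = 904.9 kg VSS/d.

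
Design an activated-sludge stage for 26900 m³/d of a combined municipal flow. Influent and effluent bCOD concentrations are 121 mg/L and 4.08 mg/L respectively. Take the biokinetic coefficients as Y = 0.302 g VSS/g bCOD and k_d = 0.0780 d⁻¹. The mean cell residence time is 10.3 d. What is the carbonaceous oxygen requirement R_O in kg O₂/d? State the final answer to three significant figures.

Y_obs = Y / (1 + k_d θ_c) = 0.302 / (1 + 0.0780 × 10.3) = 0.302 / 1.803 = 0.1675.
ΔS = 121 − 4.08 = 116.9 mg/L, so the substrate removal rate is 26900 × 116.9/1000 = 3145 kg bCOD/d.
P_X = Y_obs·Q·(S₀ − S) = 0.1675 × 3145 = 526.7 kg VSS/d.
R_O = Q·ΔS − 1.42 P_X = 3145 − 747.9 = 2397 kg O₂/d.

R_O ≈ 2400 kg O₂/d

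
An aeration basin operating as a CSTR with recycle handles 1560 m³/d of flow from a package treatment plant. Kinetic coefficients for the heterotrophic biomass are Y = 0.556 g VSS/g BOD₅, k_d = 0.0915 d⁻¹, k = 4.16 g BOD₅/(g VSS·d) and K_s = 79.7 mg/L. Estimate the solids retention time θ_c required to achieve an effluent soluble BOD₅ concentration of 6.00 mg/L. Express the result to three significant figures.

θ_c ≈ 14.2 d

At the target effluent, Y k S/(K_s+S) = 0.556×4.16×6.00/85.70 = 0.1619 d⁻¹.
θ_c = 1/(μ − k_d) = 1/(0.1619 − 0.0915) = 1/0.07043 = 14.20 d.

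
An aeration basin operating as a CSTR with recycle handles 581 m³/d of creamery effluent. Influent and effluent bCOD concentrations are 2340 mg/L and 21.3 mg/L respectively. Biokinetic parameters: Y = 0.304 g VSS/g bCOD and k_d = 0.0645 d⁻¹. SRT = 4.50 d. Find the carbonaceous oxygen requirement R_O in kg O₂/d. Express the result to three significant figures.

Correct the yield for decay: Y_obs = Y/(1 + k_d θ_c) = 0.304 / (1 + 0.0645 × 4.50) = 0.304 / 1.290 = 0.2356.
Mass of bCOD removed per day: Q(S₀ − S) = 581 × 2319 g/m³ = 1347 kg/d.
Net sludge production P_X = 0.2356 × 1347 = 317.4 kg VSS/d.
Carbonaceous O₂ demand = substrate oxidised − cell-mass equivalent = 1347 − 1.42 × 317.4 = 896.4 kg O₂/d.

R_O ≈ 896 kg O₂/d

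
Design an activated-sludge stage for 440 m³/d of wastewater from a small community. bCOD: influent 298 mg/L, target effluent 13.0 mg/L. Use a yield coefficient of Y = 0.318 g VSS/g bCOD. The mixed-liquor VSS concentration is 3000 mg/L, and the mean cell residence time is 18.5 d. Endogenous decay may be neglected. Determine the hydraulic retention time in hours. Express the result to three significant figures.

V·X = Y·Q·ΔS·θ_c gives V = 0.318 × 440 × (298 − 13.0) × 18.5 / 3000 = 245.9 m³.
HRT = V/Q = 245.9 m³ / 440 m³·d⁻¹ = 0.5589 d × 24 = 13.41 h.

τ ≈ 13.4 h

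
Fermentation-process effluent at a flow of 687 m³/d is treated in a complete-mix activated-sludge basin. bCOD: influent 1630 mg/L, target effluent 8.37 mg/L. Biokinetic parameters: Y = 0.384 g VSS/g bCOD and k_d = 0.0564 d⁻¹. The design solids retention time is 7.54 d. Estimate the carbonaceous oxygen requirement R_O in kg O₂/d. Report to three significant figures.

R_O ≈ 688 kg O₂/d

Correct the yield for decay: Y_obs = Y/(1 + k_d θ_c) = 0.384 / (1 + 0.0564 × 7.54) = 0.384 / 1.425 = 0.2694.
ΔS = 1630 − 8.37 = 1622 mg/L, so the substrate removal rate is 687 × 1622/1000 = 1114 kg bCOD/d.
Biomass synthesised: P_X = Y_obs × 1114 = 300.2 kg VSS/d.
R_O = Q·ΔS − 1.42 P_X = 1114 − 426.2 = 687.8 kg O₂/d.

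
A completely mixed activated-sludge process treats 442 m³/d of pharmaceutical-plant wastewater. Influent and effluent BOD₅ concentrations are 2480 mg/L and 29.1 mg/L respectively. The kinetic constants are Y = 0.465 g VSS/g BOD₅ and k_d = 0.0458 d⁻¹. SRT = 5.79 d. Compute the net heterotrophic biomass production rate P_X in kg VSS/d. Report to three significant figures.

P_X ≈ 398 kg VSS/d

Y_obs = Y / (1 + k_d θ_c) = 0.465 / (1 + 0.0458 × 5.79) = 0.465 / 1.265 = 0.3675.
ΔS = 2480 − 29.1 = 2451 mg/L, so the substrate removal rate is 442 × 2451/1000 = 1083 kg BOD₅/d.
P_X = Y_obs · Q(S₀ − S) = 0.3675 × 1083 = 398.2 kg VSS/d.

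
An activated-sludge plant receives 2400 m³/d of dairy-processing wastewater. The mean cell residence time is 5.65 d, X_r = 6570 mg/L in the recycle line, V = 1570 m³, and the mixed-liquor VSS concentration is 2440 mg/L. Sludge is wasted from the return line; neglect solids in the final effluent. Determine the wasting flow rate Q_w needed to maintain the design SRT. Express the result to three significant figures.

Wasting from the return line (neglecting effluent solids): Q_w = V·X / (θ_c·X_r) = 1570 × 2440 / (5.65 × 6570) = 103.2 m³/d.

Q_w ≈ 103 m³/d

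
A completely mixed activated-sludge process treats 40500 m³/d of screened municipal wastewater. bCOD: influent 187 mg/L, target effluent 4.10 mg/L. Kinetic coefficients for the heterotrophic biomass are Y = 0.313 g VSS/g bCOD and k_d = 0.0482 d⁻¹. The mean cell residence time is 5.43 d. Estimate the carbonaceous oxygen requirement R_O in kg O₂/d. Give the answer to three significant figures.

Correct the yield for decay: Y_obs = Y/(1 + k_d θ_c) = 0.313 / (1 + 0.0482 × 5.43) = 0.313 / 1.262 = 0.2481.
Substrate removed = Q·(S₀ − S) = 40500 m³/d × (187 − 4.10) g/m³ = 7.41×10^6 g/d = 7407 kg/d.
P_X = Y_obs·Q·(S₀ − S) = 0.2481 × 7407 = 1838 kg VSS/d.
R_O = Q·ΔS − 1.42 P_X = 7407 − 2609 = 4798 kg O₂/d.

R_O ≈ 4800 kg O₂/d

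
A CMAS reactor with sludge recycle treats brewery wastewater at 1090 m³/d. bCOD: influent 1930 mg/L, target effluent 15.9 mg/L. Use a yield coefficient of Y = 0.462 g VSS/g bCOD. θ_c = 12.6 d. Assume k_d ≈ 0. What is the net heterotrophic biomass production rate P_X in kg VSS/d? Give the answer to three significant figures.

P_X ≈ 964 kg VSS/d

No decay correction is needed, so Y_obs = Y = 0.462.
Q·(S₀ − S) = 1090 × (1930 − 15.9) × 10⁻³ = 2086 kg/d removed.
P_X = Y_obs · Q(S₀ − S) = 0.4620 × 2086 = 963.9 kg VSS/d.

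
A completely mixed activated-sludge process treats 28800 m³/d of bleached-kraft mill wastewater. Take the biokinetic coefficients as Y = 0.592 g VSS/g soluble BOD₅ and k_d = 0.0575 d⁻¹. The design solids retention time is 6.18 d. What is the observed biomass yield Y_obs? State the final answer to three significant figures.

Y_obs = Y / (1 + k_d θ_c) = 0.592 / (1 + 0.0575 × 6.18) = 0.592 / 1.355 = 0.4368.

Y_obs ≈ 0.437 g VSS/g soluble BOD₅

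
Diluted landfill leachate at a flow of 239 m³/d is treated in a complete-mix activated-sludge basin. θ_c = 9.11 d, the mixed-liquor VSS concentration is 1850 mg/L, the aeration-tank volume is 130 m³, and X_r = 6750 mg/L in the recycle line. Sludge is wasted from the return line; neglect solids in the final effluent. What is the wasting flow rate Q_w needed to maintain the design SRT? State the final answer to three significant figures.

Q_w ≈ 3.91 m³/d

Wasting from the return line (neglecting effluent solids): Q_w = V·X / (θ_c·X_r) = 130.0 × 1850 / (9.11 × 6750) = 3.911 m³/d.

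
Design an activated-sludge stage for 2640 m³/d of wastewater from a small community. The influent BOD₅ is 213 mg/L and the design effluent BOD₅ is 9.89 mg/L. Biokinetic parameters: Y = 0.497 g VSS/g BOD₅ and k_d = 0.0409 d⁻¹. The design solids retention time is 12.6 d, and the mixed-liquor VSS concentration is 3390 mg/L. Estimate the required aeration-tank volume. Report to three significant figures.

V ≈ 654 m³

Rearranging the biomass balance for a CMAS with decay, V = Y·Q·ΔS·θ_c / [X·(1+k_d θ_c)] = 0.497 × 2640 × (213 − 9.89) × 12.6 / [3390 × (1 + 0.0409 × 12.6)] = 3.36×10^6 / 5137 = 653.7 m³.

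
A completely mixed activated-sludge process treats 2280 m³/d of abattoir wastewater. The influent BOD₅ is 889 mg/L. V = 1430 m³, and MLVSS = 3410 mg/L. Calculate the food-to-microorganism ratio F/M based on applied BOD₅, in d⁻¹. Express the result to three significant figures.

F/M ≈ 0.416 d⁻¹

Food-to-microorganism ratio F/M = Q S₀ / (V X) = 2280 × 889 / (1430 × 3410) = 0.4157 d⁻¹.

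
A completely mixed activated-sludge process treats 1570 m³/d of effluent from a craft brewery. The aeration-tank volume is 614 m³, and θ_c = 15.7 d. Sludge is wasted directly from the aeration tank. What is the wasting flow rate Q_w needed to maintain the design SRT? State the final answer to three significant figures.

Q_w ≈ 39.1 m³/d

Wasting from the aeration tank: Q_w = V / θ_c = 614.0 / 15.7 = 39.11 m³/d.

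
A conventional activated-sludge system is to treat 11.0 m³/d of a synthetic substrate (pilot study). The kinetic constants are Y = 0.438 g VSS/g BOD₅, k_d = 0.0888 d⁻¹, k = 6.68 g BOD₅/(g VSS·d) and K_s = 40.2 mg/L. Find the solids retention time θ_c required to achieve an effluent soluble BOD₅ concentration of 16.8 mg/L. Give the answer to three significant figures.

θ_c ≈ 1.29 d

Specific growth rate at S = 16.8 mg/L: μ = YkS/(K_s+S) = 0.438·6.68·16.8/(40.2+16.8) = 0.8624 d⁻¹.
θ_c = 1/(μ − k_d) = 1/(0.8624 − 0.0888) = 1/0.7736 = 1.293 d.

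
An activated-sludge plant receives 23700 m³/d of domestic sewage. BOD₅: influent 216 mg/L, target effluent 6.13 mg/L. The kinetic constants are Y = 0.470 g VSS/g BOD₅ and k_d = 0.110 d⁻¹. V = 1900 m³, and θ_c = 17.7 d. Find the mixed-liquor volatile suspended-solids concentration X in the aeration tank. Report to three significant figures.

X ≈ 7390 mg/L

Solving the biomass balance for X: X = Y Q (S₀−S) θ_c / [V (1+k_d θ_c)] = 0.470 × 23700 × (216 − 6.13) × 17.7 / [1900 × (1 + 0.110 × 17.7)] = 7390 mg/L.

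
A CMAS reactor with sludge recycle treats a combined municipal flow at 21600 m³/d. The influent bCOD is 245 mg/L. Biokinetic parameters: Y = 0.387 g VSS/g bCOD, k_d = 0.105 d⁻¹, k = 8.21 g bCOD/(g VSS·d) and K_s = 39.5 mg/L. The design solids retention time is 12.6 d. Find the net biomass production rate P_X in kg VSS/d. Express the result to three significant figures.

P_X ≈ 873 kg VSS/d

From the Monod/SRT balance for a CMAS, S = K_s·(1+k_d θ_c)/[θ_c·(Y k − k_d) − 1] = 39.5 × (1 + 0.105 × 12.6) / [12.6 × (0.387 × 8.21 − 0.105) − 1] = 91.76 / 37.71 = 2.433 mg/L.
Correct the yield for decay: Y_obs = Y/(1 + k_d θ_c) = 0.387 / (1 + 0.105 × 12.6) = 0.387 / 2.323 = 0.1666.
Mass of bCOD removed per day: Q(S₀ − S) = 21600 × 242.6 g/m³ = 5240 kg/d.
P_X = Y_obs · Q(S₀ − S) = 0.1666 × 5240 = 872.9 kg VSS/d.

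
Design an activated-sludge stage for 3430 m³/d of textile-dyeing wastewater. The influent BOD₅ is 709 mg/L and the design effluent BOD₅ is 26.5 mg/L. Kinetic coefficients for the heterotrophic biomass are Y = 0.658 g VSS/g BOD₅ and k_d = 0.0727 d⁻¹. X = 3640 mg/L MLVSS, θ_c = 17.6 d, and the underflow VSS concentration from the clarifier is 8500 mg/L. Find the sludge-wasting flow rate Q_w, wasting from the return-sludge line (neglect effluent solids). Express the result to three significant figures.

From the SRT design equation V = Y Q (S₀−S) θ_c / [X (1 + k_d θ_c)] = 0.658 × 3430 × (709 − 26.5) × 17.6 / [3640 × (1 + 0.0727 × 17.6)] = 2.71×10^7 / 8297 = 3267 m³.
θ_c = V·X/(Q_w·X_r) when wasting from the recycle, so Q_w = V·X/(θ_c·X_r) = 3267 × 3640 / (17.6 × 8500) = 79.50 m³/d.

Q_w ≈ 79.5 m³/d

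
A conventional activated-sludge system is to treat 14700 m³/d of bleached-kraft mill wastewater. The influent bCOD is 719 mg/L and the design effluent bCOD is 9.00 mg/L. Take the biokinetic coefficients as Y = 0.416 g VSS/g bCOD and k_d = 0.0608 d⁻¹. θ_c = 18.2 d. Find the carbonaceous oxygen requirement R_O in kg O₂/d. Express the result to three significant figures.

The observed yield is Y_obs = Y/(1 + k_d·θ_c) = 0.416 / (1 + 0.0608 × 18.2) = 0.416 / 2.107 = 0.1975 g VSS per g bCOD removed.
Mass of bCOD removed per day: Q(S₀ − S) = 14700 × 710.0 g/m³ = 10437 kg/d.
Biomass synthesised: P_X = Y_obs × 10437 = 2061 kg VSS/d.
Carbonaceous O₂ demand = substrate oxidised − cell-mass equivalent = 10437 − 1.42 × 2061 = 7510 kg O₂/d.

R_O ≈ 7510 kg O₂/d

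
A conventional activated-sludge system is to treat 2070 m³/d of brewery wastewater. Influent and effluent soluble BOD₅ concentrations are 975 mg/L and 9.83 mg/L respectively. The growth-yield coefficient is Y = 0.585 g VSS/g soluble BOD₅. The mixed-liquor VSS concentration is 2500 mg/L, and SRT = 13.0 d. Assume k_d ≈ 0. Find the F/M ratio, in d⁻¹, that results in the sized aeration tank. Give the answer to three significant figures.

F/M ≈ 0.133 d⁻¹

V·X = Y·Q·ΔS·θ_c gives V = 0.585 × 2070 × (975 − 9.83) × 13.0 / 2500 = 6078 m³.
Food-to-microorganism ratio F/M = Q S₀ / (V X) = 2070 × 975 / (6078 × 2500) = 0.1328 d⁻¹.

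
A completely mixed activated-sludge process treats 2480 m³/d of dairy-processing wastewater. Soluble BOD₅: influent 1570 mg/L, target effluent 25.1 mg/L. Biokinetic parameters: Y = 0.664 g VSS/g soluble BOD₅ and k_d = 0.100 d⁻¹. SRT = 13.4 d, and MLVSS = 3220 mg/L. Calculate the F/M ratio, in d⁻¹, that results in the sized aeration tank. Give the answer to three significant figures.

F/M ≈ 0.267 d⁻¹

Rearranging the biomass balance for a CMAS with decay, V = Y·Q·ΔS·θ_c / [X·(1+k_d θ_c)] = 0.664 × 2480 × (1570 − 25.1) × 13.4 / [3220 × (1 + 0.100 × 13.4)] = 3.41×10^7 / 7535 = 4524 m³.
F/M = Q·S₀ / (V·X) = 2480 × 1570 / (4524 × 3220) = 0.2673 g soluble BOD₅·(g VSS·d)⁻¹.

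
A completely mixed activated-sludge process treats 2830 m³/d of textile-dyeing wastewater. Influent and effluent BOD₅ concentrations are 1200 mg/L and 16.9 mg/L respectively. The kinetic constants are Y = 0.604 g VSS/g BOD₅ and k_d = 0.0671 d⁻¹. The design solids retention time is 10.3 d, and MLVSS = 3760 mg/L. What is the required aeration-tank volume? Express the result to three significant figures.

From the SRT design equation V = Y Q (S₀−S) θ_c / [X (1 + k_d θ_c)] = 0.604 × 2830 × (1200 − 16.9) × 10.3 / [3760 × (1 + 0.0671 × 10.3)] = 2.08×10^7 / 6359 = 3276 m³.

V ≈ 3280 m³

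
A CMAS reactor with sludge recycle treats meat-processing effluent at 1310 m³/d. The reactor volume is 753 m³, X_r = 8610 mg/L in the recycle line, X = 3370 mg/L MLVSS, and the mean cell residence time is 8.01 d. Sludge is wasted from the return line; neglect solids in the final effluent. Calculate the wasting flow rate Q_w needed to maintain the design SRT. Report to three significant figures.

Q_w ≈ 36.8 m³/d

Q_w = (V·X)/(θ_c X_r) = 753.0 × 3370 / (8.01 × 8610) = 36.80 m³/d.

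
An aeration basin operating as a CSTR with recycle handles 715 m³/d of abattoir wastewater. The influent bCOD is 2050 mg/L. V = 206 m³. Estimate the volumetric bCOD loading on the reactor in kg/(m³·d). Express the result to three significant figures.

Volumetric loading L_v = Q·S₀ / V = 715 × 2050 g/m³ / 206.0 m³ = 7115 g/(m³·d) = 7.115 kg bCOD/(m³·d).

L_v ≈ 7.12 kg bCOD/(m³·d)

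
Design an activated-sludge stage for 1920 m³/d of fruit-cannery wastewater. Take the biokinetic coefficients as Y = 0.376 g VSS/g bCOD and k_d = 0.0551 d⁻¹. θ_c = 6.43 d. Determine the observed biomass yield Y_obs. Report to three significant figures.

Y_obs ≈ 0.278 g VSS/g bCOD

Observed yield with endogenous decay: Y_obs = Y / (1 + k_d·θ_c) = 0.376 / (1 + 0.0551 × 6.43) = 0.376 / 1.354 = 0.2776 g VSS/g bCOD.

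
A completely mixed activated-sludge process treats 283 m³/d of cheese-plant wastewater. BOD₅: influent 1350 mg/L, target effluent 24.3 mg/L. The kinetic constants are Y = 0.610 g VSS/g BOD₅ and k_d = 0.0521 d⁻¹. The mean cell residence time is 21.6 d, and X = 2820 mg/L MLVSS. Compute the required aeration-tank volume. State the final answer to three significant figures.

V ≈ 825 m³

Steady-state biomass mass balance: V·X·(1 + k_d·θ_c) = Y·Q·(S₀ − S)·θ_c, so V = 0.610 × 283 × (1350 − 24.3) × 21.6 / [2820 × (1 + 0.0521 × 21.6)] = 4.94×10^6 / 5994 = 824.8 m³.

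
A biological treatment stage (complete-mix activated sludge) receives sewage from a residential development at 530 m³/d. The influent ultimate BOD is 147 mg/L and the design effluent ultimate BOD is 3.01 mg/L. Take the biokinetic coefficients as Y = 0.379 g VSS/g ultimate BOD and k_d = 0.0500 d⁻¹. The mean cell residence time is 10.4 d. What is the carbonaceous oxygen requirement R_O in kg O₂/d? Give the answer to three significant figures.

R_O ≈ 49.3 kg O₂/d

Y_obs = Y / (1 + k_d θ_c) = 0.379 / (1 + 0.0500 × 10.4) = 0.379 / 1.520 = 0.2493.
Q·(S₀ − S) = 530 × (147 − 3.01) × 10⁻³ = 76.31 kg/d removed.
P_X = Y_obs·Q·(S₀ − S) = 0.2493 × 76.31 = 19.03 kg VSS/d.
R_O = Q·(S₀ − S) − 1.42·P_X = 76.31 − 1.42 × 19.03 = 49.29 kg O₂/d.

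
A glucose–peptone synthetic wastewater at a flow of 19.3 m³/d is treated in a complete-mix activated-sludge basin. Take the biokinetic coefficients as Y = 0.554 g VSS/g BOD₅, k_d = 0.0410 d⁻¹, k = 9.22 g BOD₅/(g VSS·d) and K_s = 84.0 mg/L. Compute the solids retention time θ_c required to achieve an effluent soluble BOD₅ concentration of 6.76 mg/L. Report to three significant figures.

θ_c ≈ 2.95 d

At the target effluent, Y k S/(K_s+S) = 0.554×9.22×6.76/90.76 = 0.3804 d⁻¹.
1/θ_c = 0.3804 − 0.0410 = 0.3394 d⁻¹, so θ_c = 2.946 d.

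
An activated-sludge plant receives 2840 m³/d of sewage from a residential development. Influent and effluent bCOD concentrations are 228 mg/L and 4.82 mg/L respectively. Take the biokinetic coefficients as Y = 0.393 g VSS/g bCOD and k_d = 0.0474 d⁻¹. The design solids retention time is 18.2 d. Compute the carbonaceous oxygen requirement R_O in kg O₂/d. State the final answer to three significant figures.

Correct the yield for decay: Y_obs = Y/(1 + k_d θ_c) = 0.393 / (1 + 0.0474 × 18.2) = 0.393 / 1.863 = 0.2110.
Q·(S₀ − S) = 2840 × (228 − 4.82) × 10⁻³ = 633.8 kg/d removed.
P_X = Y_obs·Q·(S₀ − S) = 0.2110 × 633.8 = 133.7 kg VSS/d.
R_O = Q·ΔS − 1.42 P_X = 633.8 − 189.9 = 443.9 kg O₂/d.

R_O ≈ 444 kg O₂/d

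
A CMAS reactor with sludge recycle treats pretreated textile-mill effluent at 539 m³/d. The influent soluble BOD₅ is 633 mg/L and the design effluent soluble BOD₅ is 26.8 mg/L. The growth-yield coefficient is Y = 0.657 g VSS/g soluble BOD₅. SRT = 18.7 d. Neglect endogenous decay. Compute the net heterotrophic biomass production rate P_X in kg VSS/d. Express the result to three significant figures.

P_X ≈ 215 kg VSS/d

Since k_d ≈ 0, Y_obs = Y = 0.657 g VSS/g soluble BOD₅.
ΔS = 633 − 26.8 = 606.2 mg/L, so the substrate removal rate is 539 × 606.2/1000 = 326.7 kg soluble BOD₅/d.
P_X = Y_obs · Q(S₀ − S) = 0.6570 × 326.7 = 214.7 kg VSS/d.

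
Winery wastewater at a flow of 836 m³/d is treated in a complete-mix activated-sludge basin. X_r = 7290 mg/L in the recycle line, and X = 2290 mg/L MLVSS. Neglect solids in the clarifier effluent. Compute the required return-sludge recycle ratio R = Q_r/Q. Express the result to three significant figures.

Mass balance around the secondary clarifier (neglecting effluent solids): R = X / (X_r − X) = 2290 / (7290 − 2290) = 0.4580.

R ≈ 0.458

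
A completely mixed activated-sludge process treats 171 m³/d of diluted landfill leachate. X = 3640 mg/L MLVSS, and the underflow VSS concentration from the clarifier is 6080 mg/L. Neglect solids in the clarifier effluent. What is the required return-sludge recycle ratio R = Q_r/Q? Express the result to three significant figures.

R = Q_r/Q = X/(X_r − X) = 3640 / (6080 − 3640) = 1.492.

R ≈ 1.49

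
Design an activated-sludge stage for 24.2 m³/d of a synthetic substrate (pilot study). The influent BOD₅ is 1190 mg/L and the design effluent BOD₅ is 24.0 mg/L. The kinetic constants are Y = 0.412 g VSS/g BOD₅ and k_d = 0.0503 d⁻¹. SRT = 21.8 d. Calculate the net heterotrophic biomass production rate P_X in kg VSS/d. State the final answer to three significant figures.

P_X ≈ 5.55 kg VSS/d

Observed yield with endogenous decay: Y_obs = Y / (1 + k_d·θ_c) = 0.412 / (1 + 0.0503 × 21.8) = 0.412 / 2.097 = 0.1965 g VSS/g BOD₅.
Q·(S₀ − S) = 24.2 × (1190 − 24.0) × 10⁻³ = 28.22 kg/d removed.
Net biomass production P_X = Y_obs × Q·(S₀ − S) = 0.1965 × 28.22 = 5.545 kg VSS/d.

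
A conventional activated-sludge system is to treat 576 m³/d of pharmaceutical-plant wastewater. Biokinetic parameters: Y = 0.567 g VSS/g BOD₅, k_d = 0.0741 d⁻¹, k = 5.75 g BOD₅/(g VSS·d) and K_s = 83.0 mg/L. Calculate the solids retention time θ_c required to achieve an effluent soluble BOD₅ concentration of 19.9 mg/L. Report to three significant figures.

θ_c ≈ 1.80 d

From 1/θ_c = Y·k·S/(K_s + S) − k_d: Y·k·S/(K_s+S) = 0.567 × 5.75 × 19.9 / (83.0 + 19.9) = 0.6305 d⁻¹.
θ_c = 1/(μ − k_d) = 1/(0.6305 − 0.0741) = 1/0.5564 = 1.797 d.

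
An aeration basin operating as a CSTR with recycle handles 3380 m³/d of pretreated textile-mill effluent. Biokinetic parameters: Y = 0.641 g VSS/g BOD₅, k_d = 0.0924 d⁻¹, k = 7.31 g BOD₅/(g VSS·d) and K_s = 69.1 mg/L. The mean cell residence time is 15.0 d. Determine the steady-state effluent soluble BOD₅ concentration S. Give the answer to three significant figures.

From the Monod/SRT balance for a CMAS, S = K_s·(1+k_d θ_c)/[θ_c·(Y k − k_d) − 1] = 69.1 × (1 + 0.0924 × 15.0) / [15.0 × (0.641 × 7.31 − 0.0924) − 1] = 164.9 / 67.90 = 2.428 mg/L.

S ≈ 2.43 mg/L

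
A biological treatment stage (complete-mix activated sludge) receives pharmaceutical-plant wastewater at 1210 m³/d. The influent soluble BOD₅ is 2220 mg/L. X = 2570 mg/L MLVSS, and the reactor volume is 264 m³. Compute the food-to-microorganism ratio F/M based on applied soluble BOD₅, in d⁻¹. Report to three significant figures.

F/M ≈ 3.96 d⁻¹

F/M = Q·S₀ / (V·X) = 1210 × 2220 / (264.0 × 2570) = 3.959 g soluble BOD₅·(g VSS·d)⁻¹.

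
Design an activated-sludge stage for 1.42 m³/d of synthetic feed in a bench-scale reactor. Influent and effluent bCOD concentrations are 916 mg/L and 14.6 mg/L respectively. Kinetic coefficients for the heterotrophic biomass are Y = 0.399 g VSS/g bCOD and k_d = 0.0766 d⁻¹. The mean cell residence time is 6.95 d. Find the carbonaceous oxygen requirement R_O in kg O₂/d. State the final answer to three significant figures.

R_O ≈ 0.807 kg O₂/d

The observed yield is Y_obs = Y/(1 + k_d·θ_c) = 0.399 / (1 + 0.0766 × 6.95) = 0.399 / 1.532 = 0.2604 g VSS per g bCOD removed.
Substrate removed = Q·(S₀ − S) = 1.42 m³/d × (916 − 14.6) g/m³ = 1.28×10^3 g/d = 1.280 kg/d.
P_X = Y_obs·Q·(S₀ − S) = 0.2604 × 1.280 = 0.3333 kg VSS/d.
R_O = Q·(S₀ − S) − 1.42·P_X = 1.280 − 1.42 × 0.3333 = 0.8067 kg O₂/d.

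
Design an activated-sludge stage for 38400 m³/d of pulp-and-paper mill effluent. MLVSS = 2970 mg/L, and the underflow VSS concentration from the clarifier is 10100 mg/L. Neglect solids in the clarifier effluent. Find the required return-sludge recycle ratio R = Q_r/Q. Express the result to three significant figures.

R = Q_r/Q = X/(X_r − X) = 2970 / (10100 − 2970) = 0.4165.

R ≈ 0.417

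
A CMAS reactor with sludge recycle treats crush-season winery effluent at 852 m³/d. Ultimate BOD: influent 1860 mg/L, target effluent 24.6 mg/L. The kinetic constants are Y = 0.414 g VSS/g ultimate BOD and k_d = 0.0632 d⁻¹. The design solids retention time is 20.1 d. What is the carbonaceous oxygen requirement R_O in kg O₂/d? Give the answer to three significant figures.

The observed yield is Y_obs = Y/(1 + k_d·θ_c) = 0.414 / (1 + 0.0632 × 20.1) = 0.414 / 2.270 = 0.1824 g VSS per g ultimate BOD removed.
Substrate removed = Q·(S₀ − S) = 852 m³/d × (1860 − 24.6) g/m³ = 1.56×10^6 g/d = 1564 kg/d.
Biomass synthesised: P_X = Y_obs × 1564 = 285.2 kg VSS/d.
R_O = Q·(S₀ − S) − 1.42·P_X = 1564 − 1.42 × 285.2 = 1159 kg O₂/d.

R_O ≈ 1160 kg O₂/d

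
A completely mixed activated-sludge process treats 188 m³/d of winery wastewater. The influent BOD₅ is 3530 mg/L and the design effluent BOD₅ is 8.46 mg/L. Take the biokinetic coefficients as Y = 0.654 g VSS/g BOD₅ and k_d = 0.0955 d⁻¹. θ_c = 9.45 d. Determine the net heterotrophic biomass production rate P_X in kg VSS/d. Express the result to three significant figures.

The observed yield is Y_obs = Y/(1 + k_d·θ_c) = 0.654 / (1 + 0.0955 × 9.45) = 0.654 / 1.902 = 0.3438 g VSS per g BOD₅ removed.
Mass of BOD₅ removed per day: Q(S₀ − S) = 188 × 3522 g/m³ = 662.0 kg/d.
P_X = Y_obs · Q(S₀ − S) = 0.3438 × 662.0 = 227.6 kg VSS/d.

P_X ≈ 228 kg VSS/d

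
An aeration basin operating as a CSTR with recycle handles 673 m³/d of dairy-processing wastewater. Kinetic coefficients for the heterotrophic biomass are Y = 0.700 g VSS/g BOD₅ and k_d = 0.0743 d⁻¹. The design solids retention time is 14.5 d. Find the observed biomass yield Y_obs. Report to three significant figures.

Y_obs = Y / (1 + k_d θ_c) = 0.700 / (1 + 0.0743 × 14.5) = 0.700 / 2.077 = 0.3370.

Y_obs ≈ 0.337 g VSS/g BOD₅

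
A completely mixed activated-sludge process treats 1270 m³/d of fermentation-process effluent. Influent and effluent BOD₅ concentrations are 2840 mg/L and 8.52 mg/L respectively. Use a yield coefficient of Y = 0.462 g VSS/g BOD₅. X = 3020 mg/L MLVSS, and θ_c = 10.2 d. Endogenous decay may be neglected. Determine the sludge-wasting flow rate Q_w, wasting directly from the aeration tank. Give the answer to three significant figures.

Biomass mass balance (decay neglected): V·X = Y·Q·(S₀ − S)·θ_c, so V = 0.462 × 1270 × (2840 − 8.52) × 10.2 / 3020 = 5611 m³.
With mixed-liquor wasting, θ_c = V/Q_w, so Q_w = V/θ_c = 5611/10.2 = 550.1 m³/d.

Q_w ≈ 550 m³/d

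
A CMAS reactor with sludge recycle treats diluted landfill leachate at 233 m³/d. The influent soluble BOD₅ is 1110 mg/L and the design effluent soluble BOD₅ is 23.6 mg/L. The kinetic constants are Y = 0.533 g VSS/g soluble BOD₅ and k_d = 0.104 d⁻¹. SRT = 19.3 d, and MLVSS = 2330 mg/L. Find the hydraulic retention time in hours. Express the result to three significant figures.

From the SRT design equation V = Y Q (S₀−S) θ_c / [X (1 + k_d θ_c)] = 0.533 × 233 × (1110 − 23.6) × 19.3 / [2330 × (1 + 0.104 × 19.3)] = 2.6×10^6 / 7007 = 371.6 m³.
Hydraulic retention time τ = V/Q = 371.6 / 233 = 1.595 d = 38.28 h.

τ ≈ 38.3 h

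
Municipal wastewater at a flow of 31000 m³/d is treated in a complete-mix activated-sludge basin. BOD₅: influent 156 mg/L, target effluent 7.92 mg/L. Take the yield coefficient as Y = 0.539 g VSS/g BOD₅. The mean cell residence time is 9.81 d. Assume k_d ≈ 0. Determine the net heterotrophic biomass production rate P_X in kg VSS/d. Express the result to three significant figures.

P_X ≈ 2470 kg VSS/d

No decay correction is needed, so Y_obs = Y = 0.539.
Q·(S₀ − S) = 31000 × (156 − 7.92) × 10⁻³ = 4590 kg/d removed.
P_X = Y_obs · Q(S₀ − S) = 0.5390 × 4590 = 2474 kg VSS/d.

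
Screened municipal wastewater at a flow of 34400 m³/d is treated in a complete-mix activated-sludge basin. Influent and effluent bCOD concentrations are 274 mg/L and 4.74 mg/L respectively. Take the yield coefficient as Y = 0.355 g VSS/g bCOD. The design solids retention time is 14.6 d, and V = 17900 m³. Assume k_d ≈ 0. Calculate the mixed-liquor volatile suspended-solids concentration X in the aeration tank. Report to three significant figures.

X ≈ 2680 mg/L

Without decay, X = Y Q (S₀−S) θ_c / V = 0.355 × 34400 × (274 − 4.74) × 14.6 / 17900 = 2682 mg/L.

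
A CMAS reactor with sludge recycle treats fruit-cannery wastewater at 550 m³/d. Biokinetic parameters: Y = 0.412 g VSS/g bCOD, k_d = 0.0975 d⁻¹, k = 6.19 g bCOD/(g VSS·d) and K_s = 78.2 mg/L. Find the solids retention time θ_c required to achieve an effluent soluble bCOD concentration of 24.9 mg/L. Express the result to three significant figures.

θ_c ≈ 1.93 d

From 1/θ_c = Y·k·S/(K_s + S) − k_d: Y·k·S/(K_s+S) = 0.412 × 6.19 × 24.9 / (78.2 + 24.9) = 0.6159 d⁻¹.
θ_c = 1/(μ − k_d) = 1/(0.6159 − 0.0975) = 1/0.5184 = 1.929 d.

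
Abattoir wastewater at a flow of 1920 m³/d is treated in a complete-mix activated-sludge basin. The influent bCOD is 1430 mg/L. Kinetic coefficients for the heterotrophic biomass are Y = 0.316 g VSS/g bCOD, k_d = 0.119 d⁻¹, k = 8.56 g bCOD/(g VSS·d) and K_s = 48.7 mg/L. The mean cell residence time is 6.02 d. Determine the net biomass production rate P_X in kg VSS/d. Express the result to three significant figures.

P_X ≈ 503 kg VSS/d

For a completely mixed reactor with recycle the Lawrence–McCarty relation gives S = K_s·(1 + k_d·θ_c) / [θ_c·(Y·k − k_d) − 1] = 48.7 × (1 + 0.119 × 6.02) / [6.02 × (0.316 × 8.56 − 0.119) − 1] = 83.59 / 14.57 = 5.738 mg/L.
Observed yield with endogenous decay: Y_obs = Y / (1 + k_d·θ_c) = 0.316 / (1 + 0.119 × 6.02) = 0.316 / 1.716 = 0.1841 g VSS/g bCOD.
Substrate removed = Q·(S₀ − S) = 1920 m³/d × (1430 − 5.74) g/m³ = 2.73×10^6 g/d = 2735 kg/d.
Net biomass production P_X = Y_obs × Q·(S₀ − S) = 0.1841 × 2735 = 503.5 kg VSS/d.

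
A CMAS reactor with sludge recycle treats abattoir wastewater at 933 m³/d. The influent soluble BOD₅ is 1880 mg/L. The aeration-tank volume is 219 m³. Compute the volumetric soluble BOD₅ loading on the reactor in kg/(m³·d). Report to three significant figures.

L_v ≈ 8.01 kg soluble BOD₅/(m³·d)

Applied soluble BOD₅ load per unit volume = Q·S₀/V = (933 × 1880/1000)/219.0 = 8.009 kg soluble BOD₅·m⁻³·d⁻¹.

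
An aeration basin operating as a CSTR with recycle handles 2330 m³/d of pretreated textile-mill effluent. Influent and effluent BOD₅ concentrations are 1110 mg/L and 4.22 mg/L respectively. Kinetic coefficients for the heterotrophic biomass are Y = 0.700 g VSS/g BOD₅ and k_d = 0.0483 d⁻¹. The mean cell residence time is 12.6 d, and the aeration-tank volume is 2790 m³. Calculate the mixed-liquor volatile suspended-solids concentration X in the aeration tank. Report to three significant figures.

From V·X·(1 + k_d·θ_c) = Y·Q·(S₀ − S)·θ_c: X = 0.700 × 2330 × (1110 − 4.22) × 12.6 / [2790 × (1 + 0.0483 × 12.6)] = 5063 mg/L.

X ≈ 5060 mg/L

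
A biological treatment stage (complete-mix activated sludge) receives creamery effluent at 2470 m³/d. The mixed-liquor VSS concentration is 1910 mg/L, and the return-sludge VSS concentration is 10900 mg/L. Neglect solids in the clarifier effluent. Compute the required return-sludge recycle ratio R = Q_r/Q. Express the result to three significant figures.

R ≈ 0.212

Solids balance on the clarifier gives (1+R)X = R·X_r, so R = X/(X_r − X) = 1910 / (10900 − 1910) = 0.2125.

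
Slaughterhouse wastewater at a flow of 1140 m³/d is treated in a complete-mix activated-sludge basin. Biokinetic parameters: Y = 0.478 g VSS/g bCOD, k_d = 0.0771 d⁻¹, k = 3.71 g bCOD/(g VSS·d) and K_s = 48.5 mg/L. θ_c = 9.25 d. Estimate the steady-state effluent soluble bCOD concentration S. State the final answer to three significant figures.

From the Monod/SRT balance for a CMAS, S = K_s·(1+k_d θ_c)/[θ_c·(Y k − k_d) − 1] = 48.5 × (1 + 0.0771 × 9.25) / [9.25 × (0.478 × 3.71 − 0.0771) − 1] = 83.09 / 14.69 = 5.656 mg/L.

S ≈ 5.66 mg/L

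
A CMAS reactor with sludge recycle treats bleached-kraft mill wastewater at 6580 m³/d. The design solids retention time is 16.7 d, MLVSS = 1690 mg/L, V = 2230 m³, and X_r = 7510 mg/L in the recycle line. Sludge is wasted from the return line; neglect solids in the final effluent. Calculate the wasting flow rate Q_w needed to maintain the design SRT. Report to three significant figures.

Q_w ≈ 30.0 m³/d

Q_w = (V·X)/(θ_c X_r) = 2230 × 1690 / (16.7 × 7510) = 30.05 m³/d.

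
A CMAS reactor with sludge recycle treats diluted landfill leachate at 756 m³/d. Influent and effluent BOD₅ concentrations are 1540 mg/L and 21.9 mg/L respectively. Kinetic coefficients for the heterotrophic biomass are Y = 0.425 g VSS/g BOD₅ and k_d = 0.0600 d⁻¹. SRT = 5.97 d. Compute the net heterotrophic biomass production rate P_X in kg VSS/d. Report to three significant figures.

P_X ≈ 359 kg VSS/d

Observed yield with endogenous decay: Y_obs = Y / (1 + k_d·θ_c) = 0.425 / (1 + 0.0600 × 5.97) = 0.425 / 1.358 = 0.3129 g VSS/g BOD₅.
Substrate removed = Q·(S₀ − S) = 756 m³/d × (1540 − 21.9) g/m³ = 1.15×10^6 g/d = 1148 kg/d.
P_X = Y_obs · Q(S₀ − S) = 0.3129 × 1148 = 359.1 kg VSS/d.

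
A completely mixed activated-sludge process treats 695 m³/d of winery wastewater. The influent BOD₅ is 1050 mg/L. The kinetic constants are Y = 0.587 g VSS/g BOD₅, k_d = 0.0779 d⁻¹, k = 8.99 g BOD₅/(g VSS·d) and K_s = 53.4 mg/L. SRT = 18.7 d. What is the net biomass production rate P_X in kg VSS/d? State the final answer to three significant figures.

For a completely mixed reactor with recycle the Lawrence–McCarty relation gives S = K_s·(1 + k_d·θ_c) / [θ_c·(Y·k − k_d) − 1] = 53.4 × (1 + 0.0779 × 18.7) / [18.7 × (0.587 × 8.99 − 0.0779) − 1] = 131.2 / 96.23 = 1.363 mg/L.
Y_obs = Y / (1 + k_d θ_c) = 0.587 / (1 + 0.0779 × 18.7) = 0.587 / 2.457 = 0.2389.
Mass of BOD₅ removed per day: Q(S₀ − S) = 695 × 1049 g/m³ = 728.8 kg/d.
P_X = Y_obs · Q(S₀ − S) = 0.2389 × 728.8 = 174.1 kg VSS/d.

P_X ≈ 174 kg VSS/d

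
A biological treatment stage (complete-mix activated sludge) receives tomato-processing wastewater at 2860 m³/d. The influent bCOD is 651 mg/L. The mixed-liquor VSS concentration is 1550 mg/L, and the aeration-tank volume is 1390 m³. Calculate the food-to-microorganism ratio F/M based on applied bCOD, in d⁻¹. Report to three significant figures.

Food-to-microorganism ratio F/M = Q S₀ / (V X) = 2860 × 651 / (1390 × 1550) = 0.8642 d⁻¹.

F/M ≈ 0.864 d⁻¹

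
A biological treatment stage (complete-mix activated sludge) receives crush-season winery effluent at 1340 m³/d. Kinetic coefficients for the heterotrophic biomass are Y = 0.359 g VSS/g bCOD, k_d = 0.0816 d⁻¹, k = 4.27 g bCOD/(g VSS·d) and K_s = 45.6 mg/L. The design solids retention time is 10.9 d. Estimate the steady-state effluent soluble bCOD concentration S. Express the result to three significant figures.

Effluent substrate depends only on kinetics and SRT: S = K_s(1 + k_d θ_c) / [θ_c(Yk − k_d) − 1] = 45.6 × (1 + 0.0816 × 10.9) / [10.9 × (0.359 × 4.27 − 0.0816) − 1] = 86.16 / 14.82 = 5.814 mg/L.

S ≈ 5.81 mg/L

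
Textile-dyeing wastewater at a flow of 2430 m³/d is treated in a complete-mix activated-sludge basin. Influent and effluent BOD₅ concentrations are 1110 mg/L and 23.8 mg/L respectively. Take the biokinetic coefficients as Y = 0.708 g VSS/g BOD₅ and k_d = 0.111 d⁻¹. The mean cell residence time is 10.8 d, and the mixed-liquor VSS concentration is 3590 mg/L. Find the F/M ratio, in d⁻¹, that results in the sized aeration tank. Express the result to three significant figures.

From the SRT design equation V = Y Q (S₀−S) θ_c / [X (1 + k_d θ_c)] = 0.708 × 2430 × (1110 − 23.8) × 10.8 / [3590 × (1 + 0.111 × 10.8)] = 2.02×10^7 / 7894 = 2557 m³.
Food-to-microorganism ratio F/M = Q S₀ / (V X) = 2430 × 1110 / (2557 × 3590) = 0.2939 d⁻¹.

F/M ≈ 0.294 d⁻¹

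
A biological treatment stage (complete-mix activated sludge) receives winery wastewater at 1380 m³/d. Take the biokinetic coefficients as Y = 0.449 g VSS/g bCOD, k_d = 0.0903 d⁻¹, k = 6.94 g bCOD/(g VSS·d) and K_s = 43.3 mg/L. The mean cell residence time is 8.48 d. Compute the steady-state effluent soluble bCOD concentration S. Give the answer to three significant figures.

Effluent substrate depends only on kinetics and SRT: S = K_s(1 + k_d θ_c) / [θ_c(Yk − k_d) − 1] = 43.3 × (1 + 0.0903 × 8.48) / [8.48 × (0.449 × 6.94 − 0.0903) − 1] = 76.46 / 24.66 = 3.101 mg/L.

S ≈ 3.10 mg/L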